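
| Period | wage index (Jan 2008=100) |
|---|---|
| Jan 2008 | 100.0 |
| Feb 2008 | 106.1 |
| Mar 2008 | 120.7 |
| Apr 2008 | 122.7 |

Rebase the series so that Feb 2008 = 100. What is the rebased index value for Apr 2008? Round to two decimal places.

115.65

Rebased(Apr 2008) = 122.7 / 106.1 × 100 = 115.6456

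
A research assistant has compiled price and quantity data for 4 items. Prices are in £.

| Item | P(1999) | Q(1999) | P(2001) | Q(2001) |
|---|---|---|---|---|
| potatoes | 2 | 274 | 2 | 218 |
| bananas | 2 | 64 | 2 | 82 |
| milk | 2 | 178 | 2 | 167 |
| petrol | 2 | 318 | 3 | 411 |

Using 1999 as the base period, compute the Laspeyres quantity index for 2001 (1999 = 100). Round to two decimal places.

Laspeyres quantity index uses base-period prices as weights.
ΣP(1999)·Q(2001) = 2×218 + 2×82 + 2×167 + 2×411 = 436 + 164 + 334 + 822 = 1756
ΣP(1999)·Q(1999) = 2×274 + 2×64 + 2×178 + 2×318 = 548 + 128 + 356 + 636 = 1668
Index = 1756 / 1668 × 100 = 105.2758

105.28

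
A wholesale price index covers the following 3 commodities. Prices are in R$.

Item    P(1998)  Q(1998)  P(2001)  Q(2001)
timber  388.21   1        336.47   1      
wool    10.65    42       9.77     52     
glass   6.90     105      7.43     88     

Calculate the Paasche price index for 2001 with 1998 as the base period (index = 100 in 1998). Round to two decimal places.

96.72

Paasche price index uses current-period quantities as weights.
ΣP(2001)·Q(2001) = 336.47×1 + 9.77×52 + 7.43×88 = 336.47 + 508.04 + 653.84 = 1498.35
ΣP(1998)·Q(2001) = 388.21×1 + 10.65×52 + 6.90×88 = 388.21 + 553.8 + 607.2 = 1549.21
Index = 1498.35 / 1549.21 × 100 = 96.7170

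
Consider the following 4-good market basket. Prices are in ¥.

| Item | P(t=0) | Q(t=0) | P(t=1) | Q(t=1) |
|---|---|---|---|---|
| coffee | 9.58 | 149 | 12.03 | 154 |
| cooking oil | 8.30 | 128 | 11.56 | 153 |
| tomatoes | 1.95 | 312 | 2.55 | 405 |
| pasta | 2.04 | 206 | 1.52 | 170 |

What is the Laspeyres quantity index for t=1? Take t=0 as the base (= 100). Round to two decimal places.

110.33

Laspeyres quantity index uses base-period prices as weights.
ΣP(t=0)·Q(t=1) = 9.58×154 + 8.30×153 + 1.95×405 + 2.04×170 = 1475.32 + 1269.9 + 789.75 + 346.8 = 3881.77
ΣP(t=0)·Q(t=0) = 9.58×149 + 8.30×128 + 1.95×312 + 2.04×206 = 1427.42 + 1062.4 + 608.4 + 420.24 = 3518.46
Index = 3881.77 / 3518.46 × 100 = 110.3258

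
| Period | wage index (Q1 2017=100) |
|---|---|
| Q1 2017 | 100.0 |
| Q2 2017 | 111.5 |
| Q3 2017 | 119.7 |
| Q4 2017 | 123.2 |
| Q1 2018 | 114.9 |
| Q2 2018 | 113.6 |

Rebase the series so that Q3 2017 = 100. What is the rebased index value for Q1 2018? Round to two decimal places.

Rebased(Q1 2018) = 114.9 / 119.7 × 100 = 95.9900

95.99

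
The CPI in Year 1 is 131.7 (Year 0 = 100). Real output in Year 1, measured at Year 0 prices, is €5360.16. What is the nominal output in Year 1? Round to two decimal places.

7059.33

Nominal = Real × (Index/100) = 5360.16 × (131.7/100)
        = 5360.16 × 1.317 = 7059.3307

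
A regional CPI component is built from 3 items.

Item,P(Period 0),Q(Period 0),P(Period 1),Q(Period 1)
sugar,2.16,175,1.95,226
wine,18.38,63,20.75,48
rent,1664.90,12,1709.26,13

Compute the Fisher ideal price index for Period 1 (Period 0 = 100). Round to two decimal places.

Laspeyres component (base-period weights):
ΣP(Period 1)Q(Period 0) = 1.95×175 + 20.75×63 + 1709.26×12 = 341.25 + 1307.25 + 20511.12 = 22159.62
ΣP(Period 0)Q(Period 0) = 2.16×175 + 18.38×63 + 1664.90×12 = 378 + 1157.94 + 19978.8 = 21514.74
L = 22159.62 / 21514.74 × 100 = 102.9974
Paasche component (current-period weights):
ΣP(Period 1)Q(Period 1) = 1.95×226 + 20.75×48 + 1709.26×13 = 440.7 + 996 + 22220.38 = 23657.08
ΣP(Period 0)Q(Period 1) = 2.16×226 + 18.38×48 + 1664.90×13 = 488.16 + 882.24 + 21643.7 = 23014.1
P = 23657.08 / 23014.1 × 100 = 102.7939
Fisher = √(L × P) = √(102.9974 × 102.7939) = 102.8956

102.90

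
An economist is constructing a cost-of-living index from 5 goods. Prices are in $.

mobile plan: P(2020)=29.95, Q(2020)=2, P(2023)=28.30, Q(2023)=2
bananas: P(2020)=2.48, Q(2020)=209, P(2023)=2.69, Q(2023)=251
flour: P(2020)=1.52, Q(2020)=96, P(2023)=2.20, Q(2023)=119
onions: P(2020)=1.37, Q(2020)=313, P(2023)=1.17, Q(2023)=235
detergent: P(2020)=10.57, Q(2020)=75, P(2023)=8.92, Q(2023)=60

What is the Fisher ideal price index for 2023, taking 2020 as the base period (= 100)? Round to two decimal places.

97.49

Laspeyres component (base-period weights):
ΣP(2023)Q(2020) = 28.30×2 + 2.69×209 + 2.20×96 + 1.17×313 + 8.92×75 = 56.6 + 562.21 + 211.2 + 366.21 + 669 = 1865.22
ΣP(2020)Q(2020) = 29.95×2 + 2.48×209 + 1.52×96 + 1.37×313 + 10.57×75 = 59.9 + 518.32 + 145.92 + 428.81 + 792.75 = 1945.7
L = 1865.22 / 1945.7 × 100 = 95.8637
Paasche component (current-period weights):
ΣP(2023)Q(2023) = 28.30×2 + 2.69×251 + 2.20×119 + 1.17×235 + 8.92×60 = 56.6 + 675.19 + 261.8 + 274.95 + 535.2 = 1803.74
ΣP(2020)Q(2023) = 29.95×2 + 2.48×251 + 1.52×119 + 1.37×235 + 10.57×60 = 59.9 + 622.48 + 180.88 + 321.95 + 634.2 = 1819.41
P = 1803.74 / 1819.41 × 100 = 99.1387
Fisher = √(L × P) = √(95.8637 × 99.1387) = 97.4875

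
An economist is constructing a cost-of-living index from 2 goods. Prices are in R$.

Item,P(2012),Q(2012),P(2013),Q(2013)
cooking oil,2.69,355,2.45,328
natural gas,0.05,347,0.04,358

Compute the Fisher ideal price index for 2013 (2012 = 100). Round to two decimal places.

90.87

Laspeyres component (base-period weights):
ΣP(2013)Q(2012) = 2.45×355 + 0.04×347 = 869.75 + 13.88 = 883.63
ΣP(2012)Q(2012) = 2.69×355 + 0.05×347 = 954.95 + 17.35 = 972.3
L = 883.63 / 972.3 × 100 = 90.8804
Paasche component (current-period weights):
ΣP(2013)Q(2013) = 2.45×328 + 0.04×358 = 803.6 + 14.32 = 817.92
ΣP(2012)Q(2013) = 2.69×328 + 0.05×358 = 882.32 + 17.9 = 900.22
P = 817.92 / 900.22 × 100 = 90.8578
Fisher = √(L × P) = √(90.8804 × 90.8578) = 90.8691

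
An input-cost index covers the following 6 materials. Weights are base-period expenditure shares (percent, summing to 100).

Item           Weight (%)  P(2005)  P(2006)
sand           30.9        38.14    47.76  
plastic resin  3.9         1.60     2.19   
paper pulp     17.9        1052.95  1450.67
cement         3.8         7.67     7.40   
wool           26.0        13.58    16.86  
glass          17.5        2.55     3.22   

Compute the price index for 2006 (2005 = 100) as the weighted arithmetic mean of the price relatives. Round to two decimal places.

sand: 30.9 × (47.76/38.14) = 30.9 × 1.252229 = 38.6939
plastic resin: 3.9 × (2.19/1.60) = 3.9 × 1.368750 = 5.3381
paper pulp: 17.9 × (1450.67/1052.95) = 17.9 × 1.377720 = 24.6612
cement: 3.8 × (7.40/7.67) = 3.8 × 0.964798 = 3.6662
wool: 26.0 × (16.86/13.58) = 26.0 × 1.241532 = 32.2798
glass: 17.5 × (3.22/2.55) = 17.5 × 1.262745 = 22.0980
Index = Σ wᵢ·(p₁ᵢ/p₀ᵢ) = 38.6939 + 5.3381 + 24.6612 + 3.6662 + 32.2798 + 22.0980 = 126.7373

126.74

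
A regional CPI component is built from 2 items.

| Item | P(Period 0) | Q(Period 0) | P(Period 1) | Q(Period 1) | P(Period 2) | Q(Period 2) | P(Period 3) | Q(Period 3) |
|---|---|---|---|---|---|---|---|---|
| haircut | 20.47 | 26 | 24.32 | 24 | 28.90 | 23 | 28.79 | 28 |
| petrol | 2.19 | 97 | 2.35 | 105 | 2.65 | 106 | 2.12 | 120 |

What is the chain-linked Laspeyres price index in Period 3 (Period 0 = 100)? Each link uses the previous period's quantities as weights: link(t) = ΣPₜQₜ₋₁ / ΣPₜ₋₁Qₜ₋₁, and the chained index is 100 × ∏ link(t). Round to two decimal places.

126.81

Link Period 0→Period 1:
ΣP(Period 1)Q(Period 0) = 24.32×26 + 2.35×97 = 632.32 + 227.95 = 860.27
ΣP(Period 0)Q(Period 0) = 20.47×26 + 2.19×97 = 532.22 + 212.43 = 744.65
link = 860.27/744.65 = 1.155268
Link Period 1→Period 2:
ΣP(Period 2)Q(Period 1) = 28.90×24 + 2.65×105 = 693.6 + 278.25 = 971.85
ΣP(Period 1)Q(Period 1) = 24.32×24 + 2.35×105 = 583.68 + 246.75 = 830.43
link = 971.85/830.43 = 1.170297
Link Period 2→Period 3:
ΣP(Period 3)Q(Period 2) = 28.79×23 + 2.12×106 = 662.17 + 224.72 = 886.89
ΣP(Period 2)Q(Period 2) = 28.90×23 + 2.65×106 = 664.7 + 280.9 = 945.6
link = 886.89/945.6 = 0.937912
Chained index = 100 × 1.155268 × 1.170297 × 0.937912 = 126.8064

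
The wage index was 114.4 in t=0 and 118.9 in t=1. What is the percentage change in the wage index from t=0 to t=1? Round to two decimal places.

3.93%

Change = (118.9 − 114.4) / 114.4 × 100
       = 4.5 / 114.4 × 100 = 3.9336%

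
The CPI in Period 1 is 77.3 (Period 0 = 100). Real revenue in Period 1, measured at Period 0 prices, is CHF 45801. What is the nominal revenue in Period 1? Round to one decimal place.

Nominal = Real × (Index/100) = 45801 × (77.3/100)
        = 45801 × 0.773 = 35404.1730

35404.2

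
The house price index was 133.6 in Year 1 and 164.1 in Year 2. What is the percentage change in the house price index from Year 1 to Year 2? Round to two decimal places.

22.83%

Change = (164.1 − 133.6) / 133.6 × 100
       = 30.5 / 133.6 × 100 = 22.8293%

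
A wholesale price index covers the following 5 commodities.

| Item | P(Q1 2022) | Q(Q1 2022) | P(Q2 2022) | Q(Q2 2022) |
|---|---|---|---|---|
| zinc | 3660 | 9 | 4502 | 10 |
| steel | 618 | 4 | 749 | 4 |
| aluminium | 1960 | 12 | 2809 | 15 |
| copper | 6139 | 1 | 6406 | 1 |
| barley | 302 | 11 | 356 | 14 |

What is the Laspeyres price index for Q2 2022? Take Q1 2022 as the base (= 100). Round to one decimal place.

Laspeyres price index uses base-period quantities as weights.
ΣP(Q2 2022)·Q(Q1 2022) = 4502×9 + 749×4 + 2809×12 + 6406×1 + 356×11 = 40518 + 2996 + 33708 + 6406 + 3916 = 87544
ΣP(Q1 2022)·Q(Q1 2022) = 3660×9 + 618×4 + 1960×12 + 6139×1 + 302×11 = 32940 + 2472 + 23520 + 6139 + 3322 = 68393
Index = 87544 / 68393 × 100 = 128.0014

128.0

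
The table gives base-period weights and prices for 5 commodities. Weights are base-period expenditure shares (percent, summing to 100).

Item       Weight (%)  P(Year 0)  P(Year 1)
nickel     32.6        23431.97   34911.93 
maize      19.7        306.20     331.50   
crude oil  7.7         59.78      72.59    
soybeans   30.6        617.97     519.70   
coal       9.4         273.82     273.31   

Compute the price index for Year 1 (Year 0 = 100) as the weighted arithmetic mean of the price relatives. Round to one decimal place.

114.4

nickel: 32.6 × (34911.93/23431.97) = 32.6 × 1.489927 = 48.5716
maize: 19.7 × (331.50/306.20) = 19.7 × 1.082626 = 21.3277
crude oil: 7.7 × (72.59/59.78) = 7.7 × 1.214286 = 9.3500
soybeans: 30.6 × (519.70/617.97) = 30.6 × 0.840979 = 25.7340
coal: 9.4 × (273.31/273.82) = 9.4 × 0.998137 = 9.3825
Index = Σ wᵢ·(p₁ᵢ/p₀ᵢ) = 48.5716 + 21.3277 + 9.3500 + 25.7340 + 9.3825 = 114.3658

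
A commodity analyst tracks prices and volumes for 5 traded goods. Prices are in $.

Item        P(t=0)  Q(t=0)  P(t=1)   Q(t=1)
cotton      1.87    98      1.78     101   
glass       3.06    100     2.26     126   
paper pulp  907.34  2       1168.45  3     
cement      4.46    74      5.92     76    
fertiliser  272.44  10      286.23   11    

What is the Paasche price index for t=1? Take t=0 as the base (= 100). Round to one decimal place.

114.1

Paasche price index uses current-period quantities as weights.
ΣP(t=1)·Q(t=1) = 1.78×101 + 2.26×126 + 1168.45×3 + 5.92×76 + 286.23×11 = 179.78 + 284.76 + 3505.35 + 449.92 + 3148.53 = 7568.34
ΣP(t=0)·Q(t=1) = 1.87×101 + 3.06×126 + 907.34×3 + 4.46×76 + 272.44×11 = 188.87 + 385.56 + 2722.02 + 338.96 + 2996.84 = 6632.25
Index = 7568.34 / 6632.25 × 100 = 114.1142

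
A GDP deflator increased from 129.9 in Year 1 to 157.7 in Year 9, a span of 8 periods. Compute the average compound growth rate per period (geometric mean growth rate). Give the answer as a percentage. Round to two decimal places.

Growth factor = (157.7/129.9)^(1/8) = (1.214011)^(1/8) = 1.024537
Growth rate = 1.024537 − 1 = 0.024537 = 2.4537%

2.45%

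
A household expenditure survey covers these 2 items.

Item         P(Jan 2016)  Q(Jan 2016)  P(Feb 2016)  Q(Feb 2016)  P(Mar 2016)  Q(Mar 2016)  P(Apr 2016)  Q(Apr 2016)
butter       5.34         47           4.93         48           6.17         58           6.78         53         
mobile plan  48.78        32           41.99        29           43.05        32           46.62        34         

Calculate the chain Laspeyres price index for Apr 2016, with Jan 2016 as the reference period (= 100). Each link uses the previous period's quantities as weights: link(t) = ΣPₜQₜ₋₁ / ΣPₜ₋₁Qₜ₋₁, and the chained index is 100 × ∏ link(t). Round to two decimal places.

100.30

Link Jan 2016→Feb 2016:
ΣP(Feb 2016)Q(Jan 2016) = 4.93×47 + 41.99×32 = 231.71 + 1343.68 = 1575.39
ΣP(Jan 2016)Q(Jan 2016) = 5.34×47 + 48.78×32 = 250.98 + 1560.96 = 1811.94
link = 1575.39/1811.94 = 0.869449
Link Feb 2016→Mar 2016:
ΣP(Mar 2016)Q(Feb 2016) = 6.17×48 + 43.05×29 = 296.16 + 1248.45 = 1544.61
ΣP(Feb 2016)Q(Feb 2016) = 4.93×48 + 41.99×29 = 236.64 + 1217.71 = 1454.35
link = 1544.61/1454.35 = 1.062062
Link Mar 2016→Apr 2016:
ΣP(Apr 2016)Q(Mar 2016) = 6.78×58 + 46.62×32 = 393.24 + 1491.84 = 1885.08
ΣP(Mar 2016)Q(Mar 2016) = 6.17×58 + 43.05×32 = 357.86 + 1377.6 = 1735.46
link = 1885.08/1735.46 = 1.086213
Chained index = 100 × 0.869449 × 1.062062 × 1.086213 = 100.3019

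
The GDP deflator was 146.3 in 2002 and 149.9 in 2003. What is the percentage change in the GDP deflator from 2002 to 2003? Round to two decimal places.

Change = (149.9 − 146.3) / 146.3 × 100
       = 3.6 / 146.3 × 100 = 2.4607%

2.46%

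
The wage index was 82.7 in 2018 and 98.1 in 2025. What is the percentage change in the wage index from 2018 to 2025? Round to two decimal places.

Change = (98.1 − 82.7) / 82.7 × 100
       = 15.4 / 82.7 × 100 = 18.6215%

18.62%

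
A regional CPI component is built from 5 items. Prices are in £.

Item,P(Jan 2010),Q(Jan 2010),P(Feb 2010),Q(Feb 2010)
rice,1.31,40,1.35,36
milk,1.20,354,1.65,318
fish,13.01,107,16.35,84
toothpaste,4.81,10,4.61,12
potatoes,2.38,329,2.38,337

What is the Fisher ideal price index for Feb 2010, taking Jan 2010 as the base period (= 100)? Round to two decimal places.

118.43

Laspeyres component (base-period weights):
ΣP(Feb 2010)Q(Jan 2010) = 1.35×40 + 1.65×354 + 16.35×107 + 4.61×10 + 2.38×329 = 54 + 584.1 + 1749.45 + 46.1 + 783.02 = 3216.67
ΣP(Jan 2010)Q(Jan 2010) = 1.31×40 + 1.20×354 + 13.01×107 + 4.81×10 + 2.38×329 = 52.4 + 424.8 + 1392.07 + 48.1 + 783.02 = 2700.39
L = 3216.67 / 2700.39 × 100 = 119.1187
Paasche component (current-period weights):
ΣP(Feb 2010)Q(Feb 2010) = 1.35×36 + 1.65×318 + 16.35×84 + 4.61×12 + 2.38×337 = 48.6 + 524.7 + 1373.4 + 55.32 + 802.06 = 2804.08
ΣP(Jan 2010)Q(Feb 2010) = 1.31×36 + 1.20×318 + 13.01×84 + 4.81×12 + 2.38×337 = 47.16 + 381.6 + 1092.84 + 57.72 + 802.06 = 2381.38
P = 2804.08 / 2381.38 × 100 = 117.7502
Fisher = √(L × P) = √(119.1187 × 117.7502) = 118.4325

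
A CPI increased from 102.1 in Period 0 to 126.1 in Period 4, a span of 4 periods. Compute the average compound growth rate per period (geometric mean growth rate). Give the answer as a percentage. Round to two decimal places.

Growth factor = (126.1/102.1)^(1/4) = (1.235064)^(1/4) = 1.054198
Growth rate = 1.054198 − 1 = 0.054198 = 5.4198%

5.42%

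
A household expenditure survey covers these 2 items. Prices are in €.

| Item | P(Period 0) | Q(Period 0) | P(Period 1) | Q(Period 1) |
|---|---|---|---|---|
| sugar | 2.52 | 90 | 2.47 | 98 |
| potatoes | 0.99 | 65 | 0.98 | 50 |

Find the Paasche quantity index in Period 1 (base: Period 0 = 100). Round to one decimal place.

101.8

Paasche quantity index uses current-period prices as weights.
ΣP(Period 1)·Q(Period 1) = 2.47×98 + 0.98×50 = 242.06 + 49 = 291.06
ΣP(Period 1)·Q(Period 0) = 2.47×90 + 0.98×65 = 222.3 + 63.7 = 286
Index = 291.06 / 286 × 100 = 101.7692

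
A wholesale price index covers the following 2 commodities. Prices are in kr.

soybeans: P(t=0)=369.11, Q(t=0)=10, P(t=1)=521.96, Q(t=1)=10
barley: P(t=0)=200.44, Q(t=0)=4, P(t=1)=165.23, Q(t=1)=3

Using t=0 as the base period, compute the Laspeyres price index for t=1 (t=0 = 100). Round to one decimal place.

Laspeyres price index uses base-period quantities as weights.
ΣP(t=1)·Q(t=0) = 521.96×10 + 165.23×4 = 5219.6 + 660.92 = 5880.52
ΣP(t=0)·Q(t=0) = 369.11×10 + 200.44×4 = 3691.1 + 801.76 = 4492.86
Index = 5880.52 / 4492.86 × 100 = 130.8859

130.9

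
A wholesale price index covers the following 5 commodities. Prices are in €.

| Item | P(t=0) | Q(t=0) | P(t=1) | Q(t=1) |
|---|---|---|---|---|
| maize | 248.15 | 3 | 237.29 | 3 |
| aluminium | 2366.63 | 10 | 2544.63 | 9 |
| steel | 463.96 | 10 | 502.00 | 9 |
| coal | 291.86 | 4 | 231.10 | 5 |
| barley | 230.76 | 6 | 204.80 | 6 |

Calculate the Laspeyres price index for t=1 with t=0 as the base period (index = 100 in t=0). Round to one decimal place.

Laspeyres price index uses base-period quantities as weights.
ΣP(t=1)·Q(t=0) = 237.29×3 + 2544.63×10 + 502.00×10 + 231.10×4 + 204.80×6 = 711.87 + 25446.3 + 5020 + 924.4 + 1228.8 = 33331.37
ΣP(t=0)·Q(t=0) = 248.15×3 + 2366.63×10 + 463.96×10 + 291.86×4 + 230.76×6 = 744.45 + 23666.3 + 4639.6 + 1167.44 + 1384.56 = 31602.35
Index = 33331.37 / 31602.35 × 100 = 105.4712

105.5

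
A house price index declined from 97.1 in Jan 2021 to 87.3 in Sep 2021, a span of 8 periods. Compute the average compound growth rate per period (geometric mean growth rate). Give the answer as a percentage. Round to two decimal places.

-1.32%

Growth factor = (87.3/97.1)^(1/8) = (0.899073)^(1/8) = 0.986789
Growth rate = 0.986789 − 1 = -0.013211 = -1.3211%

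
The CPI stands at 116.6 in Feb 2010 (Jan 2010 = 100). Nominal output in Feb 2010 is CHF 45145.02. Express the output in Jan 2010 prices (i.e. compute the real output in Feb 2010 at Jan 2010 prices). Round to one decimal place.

38717.9

Real = Nominal ÷ (Index/100) = 45145.02 ÷ (116.6/100)
     = 45145.02 ÷ 1.166 = 38717.8559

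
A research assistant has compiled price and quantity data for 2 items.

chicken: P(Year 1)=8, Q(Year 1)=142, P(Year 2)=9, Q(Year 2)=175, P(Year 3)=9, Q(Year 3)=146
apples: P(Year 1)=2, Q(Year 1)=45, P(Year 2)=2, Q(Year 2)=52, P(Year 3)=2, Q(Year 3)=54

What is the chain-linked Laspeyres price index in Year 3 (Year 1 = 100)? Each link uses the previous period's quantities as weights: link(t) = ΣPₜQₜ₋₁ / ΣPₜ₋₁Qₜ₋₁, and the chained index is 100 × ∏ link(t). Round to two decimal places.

111.58

Link Year 1→Year 2:
ΣP(Year 2)Q(Year 1) = 9×142 + 2×45 = 1278 + 90 = 1368
ΣP(Year 1)Q(Year 1) = 8×142 + 2×45 = 1136 + 90 = 1226
link = 1368/1226 = 1.115824
Link Year 2→Year 3:
ΣP(Year 3)Q(Year 2) = 9×175 + 2×52 = 1575 + 104 = 1679
ΣP(Year 2)Q(Year 2) = 9×175 + 2×52 = 1575 + 104 = 1679
link = 1679/1679 = 1.000000
Chained index = 100 × 1.115824 × 1.000000 = 111.5824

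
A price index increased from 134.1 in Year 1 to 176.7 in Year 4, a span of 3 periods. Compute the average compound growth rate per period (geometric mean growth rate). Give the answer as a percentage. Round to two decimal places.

9.63%

Growth factor = (176.7/134.1)^(1/3) = (1.317673)^(1/3) = 1.096316
Growth rate = 1.096316 − 1 = 0.096316 = 9.6316%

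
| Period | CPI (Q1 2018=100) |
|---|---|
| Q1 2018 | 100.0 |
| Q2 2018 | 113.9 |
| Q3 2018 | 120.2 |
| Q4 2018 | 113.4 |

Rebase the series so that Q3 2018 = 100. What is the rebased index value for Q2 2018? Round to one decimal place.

94.8

Rebased(Q2 2018) = 113.9 / 120.2 × 100 = 94.7587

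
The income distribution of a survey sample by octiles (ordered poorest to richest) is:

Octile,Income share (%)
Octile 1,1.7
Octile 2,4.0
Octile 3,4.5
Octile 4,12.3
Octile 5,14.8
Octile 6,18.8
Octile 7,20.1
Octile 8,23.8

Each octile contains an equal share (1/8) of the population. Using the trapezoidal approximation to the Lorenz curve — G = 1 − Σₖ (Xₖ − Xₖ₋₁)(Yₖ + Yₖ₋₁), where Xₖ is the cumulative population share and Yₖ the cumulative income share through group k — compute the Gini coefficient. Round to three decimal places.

Cumulative income shares Yₖ: 0.0170, 0.0570, 0.1020, 0.2250, 0.3730, 0.5610, 0.7620, 1.0000
Σ (Xₖ−Xₖ₋₁)(Yₖ+Yₖ₋₁) = (1/8)(0.0170+0.0000) + (1/8)(0.0570+0.0170) + (1/8)(0.1020+0.0570) + (1/8)(0.2250+0.1020) + (1/8)(0.3730+0.2250) + (1/8)(0.5610+0.3730) + (1/8)(0.7620+0.5610) + (1/8)(1.0000+0.7620)
  = 0.0021 + 0.0093 + 0.0199 + 0.0409 + 0.0748 + 0.1168 + 0.1654 + 0.2203 = 0.6492
G = 1 − 0.6492 = 0.3508

0.351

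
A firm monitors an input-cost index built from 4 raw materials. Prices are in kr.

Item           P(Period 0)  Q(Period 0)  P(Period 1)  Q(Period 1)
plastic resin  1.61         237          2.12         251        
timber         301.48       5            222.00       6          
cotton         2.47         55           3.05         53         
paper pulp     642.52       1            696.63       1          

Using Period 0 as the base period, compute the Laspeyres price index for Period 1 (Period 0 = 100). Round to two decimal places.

Laspeyres price index uses base-period quantities as weights.
ΣP(Period 1)·Q(Period 0) = 2.12×237 + 222.00×5 + 3.05×55 + 696.63×1 = 502.44 + 1110 + 167.75 + 696.63 = 2476.82
ΣP(Period 0)·Q(Period 0) = 1.61×237 + 301.48×5 + 2.47×55 + 642.52×1 = 381.57 + 1507.4 + 135.85 + 642.52 = 2667.34
Index = 2476.82 / 2667.34 × 100 = 92.8573

92.86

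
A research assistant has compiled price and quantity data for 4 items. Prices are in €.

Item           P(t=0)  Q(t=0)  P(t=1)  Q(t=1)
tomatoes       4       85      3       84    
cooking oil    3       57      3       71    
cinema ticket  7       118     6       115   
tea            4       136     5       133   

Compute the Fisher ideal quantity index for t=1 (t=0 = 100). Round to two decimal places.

100.30

Laspeyres component (base-period weights):
ΣP(t=0)Q(t=1) = 4×84 + 3×71 + 7×115 + 4×133 = 336 + 213 + 805 + 532 = 1886
ΣP(t=0)Q(t=0) = 4×85 + 3×57 + 7×118 + 4×136 = 340 + 171 + 826 + 544 = 1881
L = 1886 / 1881 × 100 = 100.2658
Paasche component (current-period weights):
ΣP(t=1)Q(t=1) = 3×84 + 3×71 + 6×115 + 5×133 = 252 + 213 + 690 + 665 = 1820
ΣP(t=1)Q(t=0) = 3×85 + 3×57 + 6×118 + 5×136 = 255 + 171 + 708 + 680 = 1814
P = 1820 / 1814 × 100 = 100.3308
Fisher = √(L × P) = √(100.2658 × 100.3308) = 100.2983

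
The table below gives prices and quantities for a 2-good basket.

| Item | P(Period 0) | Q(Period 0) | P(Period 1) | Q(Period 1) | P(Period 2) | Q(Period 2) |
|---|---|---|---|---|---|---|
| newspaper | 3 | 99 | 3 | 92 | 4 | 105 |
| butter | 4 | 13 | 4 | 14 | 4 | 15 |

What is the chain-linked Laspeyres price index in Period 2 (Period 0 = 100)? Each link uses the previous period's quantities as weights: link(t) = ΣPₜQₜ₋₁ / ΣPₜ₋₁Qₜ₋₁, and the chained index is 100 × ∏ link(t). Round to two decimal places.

Link Period 0→Period 1:
ΣP(Period 1)Q(Period 0) = 3×99 + 4×13 = 297 + 52 = 349
ΣP(Period 0)Q(Period 0) = 3×99 + 4×13 = 297 + 52 = 349
link = 349/349 = 1.000000
Link Period 1→Period 2:
ΣP(Period 2)Q(Period 1) = 4×92 + 4×14 = 368 + 56 = 424
ΣP(Period 1)Q(Period 1) = 3×92 + 4×14 = 276 + 56 = 332
link = 424/332 = 1.277108
Chained index = 100 × 1.000000 × 1.277108 = 127.7108

127.71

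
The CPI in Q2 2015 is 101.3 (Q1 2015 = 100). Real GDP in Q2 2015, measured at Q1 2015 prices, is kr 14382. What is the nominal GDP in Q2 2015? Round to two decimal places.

Nominal = Real × (Index/100) = 14382 × (101.3/100)
        = 14382 × 1.013 = 14568.9660

14568.97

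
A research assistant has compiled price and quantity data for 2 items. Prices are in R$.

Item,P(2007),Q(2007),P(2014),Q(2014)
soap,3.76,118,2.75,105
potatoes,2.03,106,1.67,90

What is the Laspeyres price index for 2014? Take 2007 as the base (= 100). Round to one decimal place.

Laspeyres price index uses base-period quantities as weights.
ΣP(2014)·Q(2007) = 2.75×118 + 1.67×106 = 324.5 + 177.02 = 501.52
ΣP(2007)·Q(2007) = 3.76×118 + 2.03×106 = 443.68 + 215.18 = 658.86
Index = 501.52 / 658.86 × 100 = 76.1194

76.1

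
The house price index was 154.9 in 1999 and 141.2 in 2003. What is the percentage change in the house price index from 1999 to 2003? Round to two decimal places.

Change = (141.2 − 154.9) / 154.9 × 100
       = -13.7 / 154.9 × 100 = -8.8444%

-8.84%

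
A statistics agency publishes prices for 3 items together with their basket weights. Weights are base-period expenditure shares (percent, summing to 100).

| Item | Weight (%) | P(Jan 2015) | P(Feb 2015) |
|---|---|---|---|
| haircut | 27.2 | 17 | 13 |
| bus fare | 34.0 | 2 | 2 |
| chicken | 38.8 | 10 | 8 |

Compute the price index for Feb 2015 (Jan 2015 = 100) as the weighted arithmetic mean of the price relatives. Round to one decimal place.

85.8

haircut: 27.2 × (13/17) = 27.2 × 0.764706 = 20.8000
bus fare: 34.0 × (2/2) = 34.0 × 1.000000 = 34.0000
chicken: 38.8 × (8/10) = 38.8 × 0.800000 = 31.0400
Index = Σ wᵢ·(p₁ᵢ/p₀ᵢ) = 20.8000 + 34.0000 + 31.0400 = 85.8400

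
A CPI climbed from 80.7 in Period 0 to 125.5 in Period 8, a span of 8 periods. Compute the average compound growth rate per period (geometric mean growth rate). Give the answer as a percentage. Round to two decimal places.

5.67%

Growth factor = (125.5/80.7)^(1/8) = (1.555143)^(1/8) = 1.056748
Growth rate = 1.056748 − 1 = 0.056748 = 5.6748%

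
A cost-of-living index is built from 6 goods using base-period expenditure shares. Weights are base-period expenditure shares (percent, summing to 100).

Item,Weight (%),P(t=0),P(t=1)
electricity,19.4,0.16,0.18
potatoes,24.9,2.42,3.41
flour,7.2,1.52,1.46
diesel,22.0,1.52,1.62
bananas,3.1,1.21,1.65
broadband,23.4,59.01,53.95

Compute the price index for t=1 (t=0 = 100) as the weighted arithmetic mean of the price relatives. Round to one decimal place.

112.9

electricity: 19.4 × (0.18/0.16) = 19.4 × 1.125000 = 21.8250
potatoes: 24.9 × (3.41/2.42) = 24.9 × 1.409091 = 35.0864
flour: 7.2 × (1.46/1.52) = 7.2 × 0.960526 = 6.9158
diesel: 22.0 × (1.62/1.52) = 22.0 × 1.065789 = 23.4474
bananas: 3.1 × (1.65/1.21) = 3.1 × 1.363636 = 4.2273
broadband: 23.4 × (53.95/59.01) = 23.4 × 0.914252 = 21.3935
Index = Σ wᵢ·(p₁ᵢ/p₀ᵢ) = 21.8250 + 35.0864 + 6.9158 + 23.4474 + 4.2273 + 21.3935 = 112.8953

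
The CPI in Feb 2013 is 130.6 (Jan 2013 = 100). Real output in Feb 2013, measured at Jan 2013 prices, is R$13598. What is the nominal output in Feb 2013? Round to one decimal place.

17759.0

Nominal = Real × (Index/100) = 13598 × (130.6/100)
        = 13598 × 1.306 = 17758.9880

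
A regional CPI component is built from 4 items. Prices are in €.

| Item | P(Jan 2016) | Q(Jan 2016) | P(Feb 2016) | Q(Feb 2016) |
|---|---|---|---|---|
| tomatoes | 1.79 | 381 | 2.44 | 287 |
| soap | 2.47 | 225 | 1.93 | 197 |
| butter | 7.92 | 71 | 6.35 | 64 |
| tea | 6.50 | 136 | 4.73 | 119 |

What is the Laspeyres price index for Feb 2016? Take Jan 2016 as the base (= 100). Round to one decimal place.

Laspeyres price index uses base-period quantities as weights.
ΣP(Feb 2016)·Q(Jan 2016) = 2.44×381 + 1.93×225 + 6.35×71 + 4.73×136 = 929.64 + 434.25 + 450.85 + 643.28 = 2458.02
ΣP(Jan 2016)·Q(Jan 2016) = 1.79×381 + 2.47×225 + 7.92×71 + 6.50×136 = 681.99 + 555.75 + 562.32 + 884 = 2684.06
Index = 2458.02 / 2684.06 × 100 = 91.5784

91.6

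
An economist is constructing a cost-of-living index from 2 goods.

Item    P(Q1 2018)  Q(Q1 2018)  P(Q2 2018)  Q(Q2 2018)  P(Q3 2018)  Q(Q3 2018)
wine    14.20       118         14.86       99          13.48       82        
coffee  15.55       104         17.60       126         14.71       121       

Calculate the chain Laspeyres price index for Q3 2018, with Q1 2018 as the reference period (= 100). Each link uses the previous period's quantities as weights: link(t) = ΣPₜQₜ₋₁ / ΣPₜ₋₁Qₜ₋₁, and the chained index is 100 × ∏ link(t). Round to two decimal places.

94.06

Link Q1 2018→Q2 2018:
ΣP(Q2 2018)Q(Q1 2018) = 14.86×118 + 17.60×104 = 1753.48 + 1830.4 = 3583.88
ΣP(Q1 2018)Q(Q1 2018) = 14.20×118 + 15.55×104 = 1675.6 + 1617.2 = 3292.8
link = 3583.88/3292.8 = 1.088399
Link Q2 2018→Q3 2018:
ΣP(Q3 2018)Q(Q2 2018) = 13.48×99 + 14.71×126 = 1334.52 + 1853.46 = 3187.98
ΣP(Q2 2018)Q(Q2 2018) = 14.86×99 + 17.60×126 = 1471.14 + 2217.6 = 3688.74
link = 3187.98/3688.74 = 0.864246
Chained index = 100 × 1.088399 × 0.864246 = 94.0645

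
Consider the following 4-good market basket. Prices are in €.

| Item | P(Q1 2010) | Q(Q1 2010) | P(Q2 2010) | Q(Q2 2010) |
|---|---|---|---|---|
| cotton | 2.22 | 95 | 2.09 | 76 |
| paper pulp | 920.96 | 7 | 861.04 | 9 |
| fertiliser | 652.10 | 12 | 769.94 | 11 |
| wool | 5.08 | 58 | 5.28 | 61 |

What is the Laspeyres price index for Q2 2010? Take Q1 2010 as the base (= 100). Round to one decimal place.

106.7

Laspeyres price index uses base-period quantities as weights.
ΣP(Q2 2010)·Q(Q1 2010) = 2.09×95 + 861.04×7 + 769.94×12 + 5.28×58 = 198.55 + 6027.28 + 9239.28 + 306.24 = 15771.35
ΣP(Q1 2010)·Q(Q1 2010) = 2.22×95 + 920.96×7 + 652.10×12 + 5.08×58 = 210.9 + 6446.72 + 7825.2 + 294.64 = 14777.46
Index = 15771.35 / 14777.46 × 100 = 106.7257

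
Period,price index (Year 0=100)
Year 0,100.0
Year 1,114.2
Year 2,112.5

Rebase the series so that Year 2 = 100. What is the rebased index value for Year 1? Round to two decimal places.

Rebased(Year 1) = 114.2 / 112.5 × 100 = 101.5111

101.51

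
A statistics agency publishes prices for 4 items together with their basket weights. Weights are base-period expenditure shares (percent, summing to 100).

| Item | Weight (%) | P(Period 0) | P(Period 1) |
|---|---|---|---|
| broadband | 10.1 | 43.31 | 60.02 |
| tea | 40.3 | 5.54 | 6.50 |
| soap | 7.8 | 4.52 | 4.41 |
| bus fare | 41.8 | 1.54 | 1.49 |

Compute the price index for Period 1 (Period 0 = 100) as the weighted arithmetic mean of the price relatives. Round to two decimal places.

broadband: 10.1 × (60.02/43.31) = 10.1 × 1.385823 = 13.9968
tea: 40.3 × (6.50/5.54) = 40.3 × 1.173285 = 47.2834
soap: 7.8 × (4.41/4.52) = 7.8 × 0.975664 = 7.6102
bus fare: 41.8 × (1.49/1.54) = 41.8 × 0.967532 = 40.4429
Index = Σ wᵢ·(p₁ᵢ/p₀ᵢ) = 13.9968 + 47.2834 + 7.6102 + 40.4429 = 109.3332

109.33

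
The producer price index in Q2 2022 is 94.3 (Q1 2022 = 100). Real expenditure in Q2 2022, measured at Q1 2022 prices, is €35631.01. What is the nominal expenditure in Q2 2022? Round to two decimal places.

33600.04

Nominal = Real × (Index/100) = 35631.01 × (94.3/100)
        = 35631.01 × 0.943 = 33600.0424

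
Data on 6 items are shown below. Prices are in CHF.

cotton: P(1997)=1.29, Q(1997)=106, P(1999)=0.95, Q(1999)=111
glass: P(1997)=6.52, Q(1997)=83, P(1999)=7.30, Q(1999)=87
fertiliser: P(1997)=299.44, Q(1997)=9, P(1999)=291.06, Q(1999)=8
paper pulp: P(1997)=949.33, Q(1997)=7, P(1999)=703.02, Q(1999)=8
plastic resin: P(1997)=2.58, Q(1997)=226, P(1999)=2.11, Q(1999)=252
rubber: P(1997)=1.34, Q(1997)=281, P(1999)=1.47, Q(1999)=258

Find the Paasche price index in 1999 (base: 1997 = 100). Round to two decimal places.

Paasche price index uses current-period quantities as weights.
ΣP(1999)·Q(1999) = 0.95×111 + 7.30×87 + 291.06×8 + 703.02×8 + 2.11×252 + 1.47×258 = 105.45 + 635.1 + 2328.48 + 5624.16 + 531.72 + 379.26 = 9604.17
ΣP(1997)·Q(1999) = 1.29×111 + 6.52×87 + 299.44×8 + 949.33×8 + 2.58×252 + 1.34×258 = 143.19 + 567.24 + 2395.52 + 7594.64 + 650.16 + 345.72 = 11696.47
Index = 9604.17 / 11696.47 × 100 = 82.1117

82.11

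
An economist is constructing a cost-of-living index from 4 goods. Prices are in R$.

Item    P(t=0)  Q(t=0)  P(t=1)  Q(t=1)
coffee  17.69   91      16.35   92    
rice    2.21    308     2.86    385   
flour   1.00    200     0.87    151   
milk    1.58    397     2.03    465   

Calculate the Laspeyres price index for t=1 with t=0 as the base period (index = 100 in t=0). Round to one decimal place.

Laspeyres price index uses base-period quantities as weights.
ΣP(t=1)·Q(t=0) = 16.35×91 + 2.86×308 + 0.87×200 + 2.03×397 = 1487.85 + 880.88 + 174 + 805.91 = 3348.64
ΣP(t=0)·Q(t=0) = 17.69×91 + 2.21×308 + 1.00×200 + 1.58×397 = 1609.79 + 680.68 + 200 + 627.26 = 3117.73
Index = 3348.64 / 3117.73 × 100 = 107.4064

107.4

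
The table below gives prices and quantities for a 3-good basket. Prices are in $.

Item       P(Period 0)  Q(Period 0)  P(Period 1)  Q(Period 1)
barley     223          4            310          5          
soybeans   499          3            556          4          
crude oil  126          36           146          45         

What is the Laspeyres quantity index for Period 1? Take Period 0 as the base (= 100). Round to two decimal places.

126.80

Laspeyres quantity index uses base-period prices as weights.
ΣP(Period 0)·Q(Period 1) = 223×5 + 499×4 + 126×45 = 1115 + 1996 + 5670 = 8781
ΣP(Period 0)·Q(Period 0) = 223×4 + 499×3 + 126×36 = 892 + 1497 + 4536 = 6925
Index = 8781 / 6925 × 100 = 126.8014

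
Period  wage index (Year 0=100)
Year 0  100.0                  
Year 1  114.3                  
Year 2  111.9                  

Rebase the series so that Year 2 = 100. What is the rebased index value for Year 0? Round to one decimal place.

89.4

Rebased(Year 0) = 100.0 / 111.9 × 100 = 89.3655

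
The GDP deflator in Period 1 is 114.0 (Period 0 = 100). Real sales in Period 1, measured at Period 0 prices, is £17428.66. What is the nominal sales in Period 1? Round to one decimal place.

19868.7

Nominal = Real × (Index/100) = 17428.66 × (114.0/100)
        = 17428.66 × 1.140 = 19868.6724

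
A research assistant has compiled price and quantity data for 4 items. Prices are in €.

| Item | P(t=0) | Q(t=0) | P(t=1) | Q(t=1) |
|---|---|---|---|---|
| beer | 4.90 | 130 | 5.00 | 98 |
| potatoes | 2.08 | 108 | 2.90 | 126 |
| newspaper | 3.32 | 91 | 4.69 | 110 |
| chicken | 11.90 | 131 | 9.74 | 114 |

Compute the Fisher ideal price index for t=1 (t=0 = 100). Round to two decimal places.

99.31

Laspeyres component (base-period weights):
ΣP(t=1)Q(t=0) = 5.00×130 + 2.90×108 + 4.69×91 + 9.74×131 = 650 + 313.2 + 426.79 + 1275.94 = 2665.93
ΣP(t=0)Q(t=0) = 4.90×130 + 2.08×108 + 3.32×91 + 11.90×131 = 637 + 224.64 + 302.12 + 1558.9 = 2722.66
L = 2665.93 / 2722.66 × 100 = 97.9164
Paasche component (current-period weights):
ΣP(t=1)Q(t=1) = 5.00×98 + 2.90×126 + 4.69×110 + 9.74×114 = 490 + 365.4 + 515.9 + 1110.36 = 2481.66
ΣP(t=0)Q(t=1) = 4.90×98 + 2.08×126 + 3.32×110 + 11.90×114 = 480.2 + 262.08 + 365.2 + 1356.6 = 2464.08
P = 2481.66 / 2464.08 × 100 = 100.7135
Fisher = √(L × P) = √(97.9164 × 100.7135) = 99.3051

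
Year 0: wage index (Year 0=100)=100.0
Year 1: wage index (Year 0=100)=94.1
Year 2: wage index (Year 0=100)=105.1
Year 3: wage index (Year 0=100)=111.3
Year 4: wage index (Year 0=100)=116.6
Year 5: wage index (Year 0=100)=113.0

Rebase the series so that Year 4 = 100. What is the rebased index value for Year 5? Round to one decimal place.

Rebased(Year 5) = 113.0 / 116.6 × 100 = 96.9125

96.9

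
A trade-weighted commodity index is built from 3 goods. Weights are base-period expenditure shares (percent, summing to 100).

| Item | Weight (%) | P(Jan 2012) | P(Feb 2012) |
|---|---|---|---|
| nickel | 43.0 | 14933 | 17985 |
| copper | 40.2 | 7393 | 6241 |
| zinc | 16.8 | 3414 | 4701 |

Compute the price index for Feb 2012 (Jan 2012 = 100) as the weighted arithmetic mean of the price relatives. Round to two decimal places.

nickel: 43.0 × (17985/14933) = 43.0 × 1.204380 = 51.7883
copper: 40.2 × (6241/7393) = 40.2 × 0.844177 = 33.9359
zinc: 16.8 × (4701/3414) = 16.8 × 1.376977 = 23.1332
Index = Σ wᵢ·(p₁ᵢ/p₀ᵢ) = 51.7883 + 33.9359 + 23.1332 = 108.8574

108.86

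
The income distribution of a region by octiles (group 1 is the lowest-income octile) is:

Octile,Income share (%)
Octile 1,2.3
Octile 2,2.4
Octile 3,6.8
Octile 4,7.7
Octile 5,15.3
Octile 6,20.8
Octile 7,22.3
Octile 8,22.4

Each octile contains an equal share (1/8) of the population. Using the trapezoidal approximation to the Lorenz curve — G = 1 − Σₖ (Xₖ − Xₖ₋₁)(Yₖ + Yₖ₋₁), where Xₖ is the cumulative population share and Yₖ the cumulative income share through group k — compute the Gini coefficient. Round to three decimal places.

Cumulative income shares Yₖ: 0.0230, 0.0470, 0.1150, 0.1920, 0.3450, 0.5530, 0.7760, 1.0000
Σ (Xₖ−Xₖ₋₁)(Yₖ+Yₖ₋₁) = (1/8)(0.0230+0.0000) + (1/8)(0.0470+0.0230) + (1/8)(0.1150+0.0470) + (1/8)(0.1920+0.1150) + (1/8)(0.3450+0.1920) + (1/8)(0.5530+0.3450) + (1/8)(0.7760+0.5530) + (1/8)(1.0000+0.7760)
  = 0.0029 + 0.0088 + 0.0203 + 0.0384 + 0.0671 + 0.1122 + 0.1661 + 0.2220 = 0.6377
G = 1 − 0.6377 = 0.3623

0.362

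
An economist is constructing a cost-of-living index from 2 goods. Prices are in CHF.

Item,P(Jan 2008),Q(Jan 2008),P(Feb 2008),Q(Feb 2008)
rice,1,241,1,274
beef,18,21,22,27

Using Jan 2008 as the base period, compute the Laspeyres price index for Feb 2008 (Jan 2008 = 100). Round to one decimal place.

113.6

Laspeyres price index uses base-period quantities as weights.
ΣP(Feb 2008)·Q(Jan 2008) = 1×241 + 22×21 = 241 + 462 = 703
ΣP(Jan 2008)·Q(Jan 2008) = 1×241 + 18×21 = 241 + 378 = 619
Index = 703 / 619 × 100 = 113.5703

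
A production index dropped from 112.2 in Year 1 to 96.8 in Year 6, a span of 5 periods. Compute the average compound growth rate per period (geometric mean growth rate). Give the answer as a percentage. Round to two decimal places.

-2.91%

Growth factor = (96.8/112.2)^(1/5) = (0.862745)^(1/5) = 0.970904
Growth rate = 0.970904 − 1 = -0.029096 = -2.9096%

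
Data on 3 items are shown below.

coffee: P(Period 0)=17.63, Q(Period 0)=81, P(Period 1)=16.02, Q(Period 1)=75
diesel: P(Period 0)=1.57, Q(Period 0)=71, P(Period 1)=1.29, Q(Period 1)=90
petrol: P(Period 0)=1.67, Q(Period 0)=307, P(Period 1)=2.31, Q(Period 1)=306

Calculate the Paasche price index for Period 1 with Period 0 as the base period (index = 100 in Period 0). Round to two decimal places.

102.53

Paasche price index uses current-period quantities as weights.
ΣP(Period 1)·Q(Period 1) = 16.02×75 + 1.29×90 + 2.31×306 = 1201.5 + 116.1 + 706.86 = 2024.46
ΣP(Period 0)·Q(Period 1) = 17.63×75 + 1.57×90 + 1.67×306 = 1322.25 + 141.3 + 511.02 = 1974.57
Index = 2024.46 / 1974.57 × 100 = 102.5266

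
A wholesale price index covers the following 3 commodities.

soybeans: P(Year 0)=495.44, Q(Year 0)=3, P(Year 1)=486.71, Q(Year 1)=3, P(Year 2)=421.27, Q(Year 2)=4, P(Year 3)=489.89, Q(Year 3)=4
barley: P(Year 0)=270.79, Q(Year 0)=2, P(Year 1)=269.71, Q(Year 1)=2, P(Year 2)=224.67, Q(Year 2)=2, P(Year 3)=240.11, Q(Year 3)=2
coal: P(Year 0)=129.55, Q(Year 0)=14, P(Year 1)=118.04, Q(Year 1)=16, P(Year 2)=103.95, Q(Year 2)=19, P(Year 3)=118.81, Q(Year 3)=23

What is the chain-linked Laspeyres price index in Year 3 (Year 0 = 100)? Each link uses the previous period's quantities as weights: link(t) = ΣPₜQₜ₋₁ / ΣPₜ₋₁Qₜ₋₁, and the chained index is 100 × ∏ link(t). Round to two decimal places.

Link Year 0→Year 1:
ΣP(Year 1)Q(Year 0) = 486.71×3 + 269.71×2 + 118.04×14 = 1460.13 + 539.42 + 1652.56 = 3652.11
ΣP(Year 0)Q(Year 0) = 495.44×3 + 270.79×2 + 129.55×14 = 1486.32 + 541.58 + 1813.7 = 3841.6
link = 3652.11/3841.6 = 0.950674
Link Year 1→Year 2:
ΣP(Year 2)Q(Year 1) = 421.27×3 + 224.67×2 + 103.95×16 = 1263.81 + 449.34 + 1663.2 = 3376.35
ΣP(Year 1)Q(Year 1) = 486.71×3 + 269.71×2 + 118.04×16 = 1460.13 + 539.42 + 1888.64 = 3888.19
link = 3376.35/3888.19 = 0.868360
Link Year 2→Year 3:
ΣP(Year 3)Q(Year 2) = 489.89×4 + 240.11×2 + 118.81×19 = 1959.56 + 480.22 + 2257.39 = 4697.17
ΣP(Year 2)Q(Year 2) = 421.27×4 + 224.67×2 + 103.95×19 = 1685.08 + 449.34 + 1975.05 = 4109.47
link = 4697.17/4109.47 = 1.143011
Chained index = 100 × 0.950674 × 0.868360 × 1.143011 = 94.3587

94.36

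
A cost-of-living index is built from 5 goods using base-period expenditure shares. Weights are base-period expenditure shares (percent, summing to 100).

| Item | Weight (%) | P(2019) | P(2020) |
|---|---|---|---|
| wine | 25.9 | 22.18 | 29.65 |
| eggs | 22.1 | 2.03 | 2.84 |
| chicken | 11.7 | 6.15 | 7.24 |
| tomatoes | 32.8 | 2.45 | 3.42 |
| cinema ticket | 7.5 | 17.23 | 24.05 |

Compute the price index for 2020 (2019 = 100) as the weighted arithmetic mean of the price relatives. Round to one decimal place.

wine: 25.9 × (29.65/22.18) = 25.9 × 1.336790 = 34.6229
eggs: 22.1 × (2.84/2.03) = 22.1 × 1.399015 = 30.9182
chicken: 11.7 × (7.24/6.15) = 11.7 × 1.177236 = 13.7737
tomatoes: 32.8 × (3.42/2.45) = 32.8 × 1.395918 = 45.7861
cinema ticket: 7.5 × (24.05/17.23) = 7.5 × 1.395821 = 10.4687
Index = Σ wᵢ·(p₁ᵢ/p₀ᵢ) = 34.6229 + 30.9182 + 13.7737 + 45.7861 + 10.4687 = 135.5695

135.6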